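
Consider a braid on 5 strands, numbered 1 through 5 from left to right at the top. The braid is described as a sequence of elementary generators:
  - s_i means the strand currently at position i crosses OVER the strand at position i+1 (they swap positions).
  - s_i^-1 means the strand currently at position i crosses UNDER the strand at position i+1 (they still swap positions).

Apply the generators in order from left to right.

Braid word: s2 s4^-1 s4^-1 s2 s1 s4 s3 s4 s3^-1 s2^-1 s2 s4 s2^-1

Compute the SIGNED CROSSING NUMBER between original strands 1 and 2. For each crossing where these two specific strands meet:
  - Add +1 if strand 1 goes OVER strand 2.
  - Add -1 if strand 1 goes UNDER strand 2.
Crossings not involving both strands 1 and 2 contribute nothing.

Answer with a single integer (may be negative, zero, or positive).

Gen 1: crossing 2x3. Both 1&2? no. Sum: 0
Gen 2: crossing 4x5. Both 1&2? no. Sum: 0
Gen 3: crossing 5x4. Both 1&2? no. Sum: 0
Gen 4: crossing 3x2. Both 1&2? no. Sum: 0
Gen 5: 1 over 2. Both 1&2? yes. Contrib: +1. Sum: 1
Gen 6: crossing 4x5. Both 1&2? no. Sum: 1
Gen 7: crossing 3x5. Both 1&2? no. Sum: 1
Gen 8: crossing 3x4. Both 1&2? no. Sum: 1
Gen 9: crossing 5x4. Both 1&2? no. Sum: 1
Gen 10: crossing 1x4. Both 1&2? no. Sum: 1
Gen 11: crossing 4x1. Both 1&2? no. Sum: 1
Gen 12: crossing 5x3. Both 1&2? no. Sum: 1
Gen 13: crossing 1x4. Both 1&2? no. Sum: 1

Answer: 1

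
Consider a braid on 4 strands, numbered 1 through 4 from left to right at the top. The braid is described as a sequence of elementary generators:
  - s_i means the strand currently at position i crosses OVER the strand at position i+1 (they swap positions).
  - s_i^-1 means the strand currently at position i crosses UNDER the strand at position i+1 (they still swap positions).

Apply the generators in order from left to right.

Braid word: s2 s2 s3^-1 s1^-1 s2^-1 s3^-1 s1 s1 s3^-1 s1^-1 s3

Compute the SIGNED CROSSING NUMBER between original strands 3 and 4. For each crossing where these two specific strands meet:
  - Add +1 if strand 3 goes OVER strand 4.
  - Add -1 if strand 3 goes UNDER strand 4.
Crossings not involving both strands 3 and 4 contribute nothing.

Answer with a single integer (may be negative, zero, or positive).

Gen 1: crossing 2x3. Both 3&4? no. Sum: 0
Gen 2: crossing 3x2. Both 3&4? no. Sum: 0
Gen 3: 3 under 4. Both 3&4? yes. Contrib: -1. Sum: -1
Gen 4: crossing 1x2. Both 3&4? no. Sum: -1
Gen 5: crossing 1x4. Both 3&4? no. Sum: -1
Gen 6: crossing 1x3. Both 3&4? no. Sum: -1
Gen 7: crossing 2x4. Both 3&4? no. Sum: -1
Gen 8: crossing 4x2. Both 3&4? no. Sum: -1
Gen 9: crossing 3x1. Both 3&4? no. Sum: -1
Gen 10: crossing 2x4. Both 3&4? no. Sum: -1
Gen 11: crossing 1x3. Both 3&4? no. Sum: -1

Answer: -1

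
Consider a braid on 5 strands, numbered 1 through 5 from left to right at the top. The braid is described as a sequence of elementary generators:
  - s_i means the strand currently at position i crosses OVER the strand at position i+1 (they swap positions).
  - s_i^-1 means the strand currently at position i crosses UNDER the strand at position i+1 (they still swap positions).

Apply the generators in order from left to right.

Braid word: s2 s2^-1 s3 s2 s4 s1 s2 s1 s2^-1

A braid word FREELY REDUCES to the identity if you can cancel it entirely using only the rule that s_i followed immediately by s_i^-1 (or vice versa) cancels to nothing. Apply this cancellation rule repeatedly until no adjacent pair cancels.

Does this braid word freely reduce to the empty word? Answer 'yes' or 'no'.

Gen 1 (s2): push. Stack: [s2]
Gen 2 (s2^-1): cancels prior s2. Stack: []
Gen 3 (s3): push. Stack: [s3]
Gen 4 (s2): push. Stack: [s3 s2]
Gen 5 (s4): push. Stack: [s3 s2 s4]
Gen 6 (s1): push. Stack: [s3 s2 s4 s1]
Gen 7 (s2): push. Stack: [s3 s2 s4 s1 s2]
Gen 8 (s1): push. Stack: [s3 s2 s4 s1 s2 s1]
Gen 9 (s2^-1): push. Stack: [s3 s2 s4 s1 s2 s1 s2^-1]
Reduced word: s3 s2 s4 s1 s2 s1 s2^-1

Answer: no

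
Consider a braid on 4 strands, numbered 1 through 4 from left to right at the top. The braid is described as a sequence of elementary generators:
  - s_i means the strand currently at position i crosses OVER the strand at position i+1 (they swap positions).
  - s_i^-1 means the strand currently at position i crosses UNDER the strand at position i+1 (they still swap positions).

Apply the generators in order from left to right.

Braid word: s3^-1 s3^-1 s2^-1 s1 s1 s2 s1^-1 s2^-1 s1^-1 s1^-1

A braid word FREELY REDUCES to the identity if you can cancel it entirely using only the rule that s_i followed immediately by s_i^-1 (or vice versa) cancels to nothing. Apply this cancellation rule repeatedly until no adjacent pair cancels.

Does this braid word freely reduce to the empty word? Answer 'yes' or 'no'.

Answer: no

Derivation:
Gen 1 (s3^-1): push. Stack: [s3^-1]
Gen 2 (s3^-1): push. Stack: [s3^-1 s3^-1]
Gen 3 (s2^-1): push. Stack: [s3^-1 s3^-1 s2^-1]
Gen 4 (s1): push. Stack: [s3^-1 s3^-1 s2^-1 s1]
Gen 5 (s1): push. Stack: [s3^-1 s3^-1 s2^-1 s1 s1]
Gen 6 (s2): push. Stack: [s3^-1 s3^-1 s2^-1 s1 s1 s2]
Gen 7 (s1^-1): push. Stack: [s3^-1 s3^-1 s2^-1 s1 s1 s2 s1^-1]
Gen 8 (s2^-1): push. Stack: [s3^-1 s3^-1 s2^-1 s1 s1 s2 s1^-1 s2^-1]
Gen 9 (s1^-1): push. Stack: [s3^-1 s3^-1 s2^-1 s1 s1 s2 s1^-1 s2^-1 s1^-1]
Gen 10 (s1^-1): push. Stack: [s3^-1 s3^-1 s2^-1 s1 s1 s2 s1^-1 s2^-1 s1^-1 s1^-1]
Reduced word: s3^-1 s3^-1 s2^-1 s1 s1 s2 s1^-1 s2^-1 s1^-1 s1^-1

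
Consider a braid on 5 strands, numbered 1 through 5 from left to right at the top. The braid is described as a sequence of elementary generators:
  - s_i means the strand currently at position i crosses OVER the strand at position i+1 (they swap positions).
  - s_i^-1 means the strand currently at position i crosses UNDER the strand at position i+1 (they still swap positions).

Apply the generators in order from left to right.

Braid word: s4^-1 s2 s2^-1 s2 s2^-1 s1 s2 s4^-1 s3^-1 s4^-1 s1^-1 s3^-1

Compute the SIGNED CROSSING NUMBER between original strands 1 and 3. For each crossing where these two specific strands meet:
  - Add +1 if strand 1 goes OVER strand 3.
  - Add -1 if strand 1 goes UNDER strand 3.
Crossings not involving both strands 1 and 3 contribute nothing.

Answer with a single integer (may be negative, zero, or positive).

Gen 1: crossing 4x5. Both 1&3? no. Sum: 0
Gen 2: crossing 2x3. Both 1&3? no. Sum: 0
Gen 3: crossing 3x2. Both 1&3? no. Sum: 0
Gen 4: crossing 2x3. Both 1&3? no. Sum: 0
Gen 5: crossing 3x2. Both 1&3? no. Sum: 0
Gen 6: crossing 1x2. Both 1&3? no. Sum: 0
Gen 7: 1 over 3. Both 1&3? yes. Contrib: +1. Sum: 1
Gen 8: crossing 5x4. Both 1&3? no. Sum: 1
Gen 9: crossing 1x4. Both 1&3? no. Sum: 1
Gen 10: crossing 1x5. Both 1&3? no. Sum: 1
Gen 11: crossing 2x3. Both 1&3? no. Sum: 1
Gen 12: crossing 4x5. Both 1&3? no. Sum: 1

Answer: 1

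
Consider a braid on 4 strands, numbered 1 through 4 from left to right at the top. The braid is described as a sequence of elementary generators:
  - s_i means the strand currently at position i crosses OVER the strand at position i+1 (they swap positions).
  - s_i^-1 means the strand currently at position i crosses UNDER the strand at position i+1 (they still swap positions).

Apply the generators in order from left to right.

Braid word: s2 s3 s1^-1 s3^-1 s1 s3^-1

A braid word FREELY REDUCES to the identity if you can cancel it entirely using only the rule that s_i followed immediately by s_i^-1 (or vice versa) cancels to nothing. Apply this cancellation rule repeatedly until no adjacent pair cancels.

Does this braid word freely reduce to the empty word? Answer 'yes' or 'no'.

Answer: no

Derivation:
Gen 1 (s2): push. Stack: [s2]
Gen 2 (s3): push. Stack: [s2 s3]
Gen 3 (s1^-1): push. Stack: [s2 s3 s1^-1]
Gen 4 (s3^-1): push. Stack: [s2 s3 s1^-1 s3^-1]
Gen 5 (s1): push. Stack: [s2 s3 s1^-1 s3^-1 s1]
Gen 6 (s3^-1): push. Stack: [s2 s3 s1^-1 s3^-1 s1 s3^-1]
Reduced word: s2 s3 s1^-1 s3^-1 s1 s3^-1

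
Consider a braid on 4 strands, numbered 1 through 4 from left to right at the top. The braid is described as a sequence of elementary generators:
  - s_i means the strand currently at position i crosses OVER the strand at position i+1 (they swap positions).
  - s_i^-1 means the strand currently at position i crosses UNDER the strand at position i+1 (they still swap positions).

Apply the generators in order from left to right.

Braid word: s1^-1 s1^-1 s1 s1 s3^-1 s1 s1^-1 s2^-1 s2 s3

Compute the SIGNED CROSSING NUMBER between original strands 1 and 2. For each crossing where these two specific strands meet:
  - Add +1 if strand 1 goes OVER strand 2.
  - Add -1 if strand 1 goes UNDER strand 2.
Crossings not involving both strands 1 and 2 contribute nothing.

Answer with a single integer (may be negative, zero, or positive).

Answer: 2

Derivation:
Gen 1: 1 under 2. Both 1&2? yes. Contrib: -1. Sum: -1
Gen 2: 2 under 1. Both 1&2? yes. Contrib: +1. Sum: 0
Gen 3: 1 over 2. Both 1&2? yes. Contrib: +1. Sum: 1
Gen 4: 2 over 1. Both 1&2? yes. Contrib: -1. Sum: 0
Gen 5: crossing 3x4. Both 1&2? no. Sum: 0
Gen 6: 1 over 2. Both 1&2? yes. Contrib: +1. Sum: 1
Gen 7: 2 under 1. Both 1&2? yes. Contrib: +1. Sum: 2
Gen 8: crossing 2x4. Both 1&2? no. Sum: 2
Gen 9: crossing 4x2. Both 1&2? no. Sum: 2
Gen 10: crossing 4x3. Both 1&2? no. Sum: 2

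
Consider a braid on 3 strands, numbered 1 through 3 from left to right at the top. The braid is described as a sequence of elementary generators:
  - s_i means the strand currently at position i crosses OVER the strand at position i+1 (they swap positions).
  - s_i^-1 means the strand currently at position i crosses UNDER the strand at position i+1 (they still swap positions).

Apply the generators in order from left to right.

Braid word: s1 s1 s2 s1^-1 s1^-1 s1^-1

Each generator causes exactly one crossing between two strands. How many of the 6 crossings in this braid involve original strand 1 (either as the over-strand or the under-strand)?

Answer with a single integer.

Gen 1: crossing 1x2. Involves strand 1? yes. Count so far: 1
Gen 2: crossing 2x1. Involves strand 1? yes. Count so far: 2
Gen 3: crossing 2x3. Involves strand 1? no. Count so far: 2
Gen 4: crossing 1x3. Involves strand 1? yes. Count so far: 3
Gen 5: crossing 3x1. Involves strand 1? yes. Count so far: 4
Gen 6: crossing 1x3. Involves strand 1? yes. Count so far: 5

Answer: 5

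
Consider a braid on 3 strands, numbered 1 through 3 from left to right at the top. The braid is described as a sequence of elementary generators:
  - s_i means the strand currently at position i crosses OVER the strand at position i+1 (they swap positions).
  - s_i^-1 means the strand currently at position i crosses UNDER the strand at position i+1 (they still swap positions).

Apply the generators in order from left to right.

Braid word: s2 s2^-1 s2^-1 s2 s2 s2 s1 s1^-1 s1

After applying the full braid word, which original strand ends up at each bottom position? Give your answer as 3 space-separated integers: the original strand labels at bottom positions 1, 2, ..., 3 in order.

Answer: 2 1 3

Derivation:
Gen 1 (s2): strand 2 crosses over strand 3. Perm now: [1 3 2]
Gen 2 (s2^-1): strand 3 crosses under strand 2. Perm now: [1 2 3]
Gen 3 (s2^-1): strand 2 crosses under strand 3. Perm now: [1 3 2]
Gen 4 (s2): strand 3 crosses over strand 2. Perm now: [1 2 3]
Gen 5 (s2): strand 2 crosses over strand 3. Perm now: [1 3 2]
Gen 6 (s2): strand 3 crosses over strand 2. Perm now: [1 2 3]
Gen 7 (s1): strand 1 crosses over strand 2. Perm now: [2 1 3]
Gen 8 (s1^-1): strand 2 crosses under strand 1. Perm now: [1 2 3]
Gen 9 (s1): strand 1 crosses over strand 2. Perm now: [2 1 3]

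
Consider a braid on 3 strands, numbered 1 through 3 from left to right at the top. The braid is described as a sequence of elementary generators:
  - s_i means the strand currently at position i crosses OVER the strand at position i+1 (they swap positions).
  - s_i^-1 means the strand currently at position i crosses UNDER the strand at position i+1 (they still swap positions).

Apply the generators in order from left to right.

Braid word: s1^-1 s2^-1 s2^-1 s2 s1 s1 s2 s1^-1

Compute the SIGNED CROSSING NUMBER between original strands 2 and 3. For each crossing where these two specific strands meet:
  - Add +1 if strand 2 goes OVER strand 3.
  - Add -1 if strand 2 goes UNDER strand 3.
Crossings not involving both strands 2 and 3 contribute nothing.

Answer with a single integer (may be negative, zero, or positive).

Answer: 0

Derivation:
Gen 1: crossing 1x2. Both 2&3? no. Sum: 0
Gen 2: crossing 1x3. Both 2&3? no. Sum: 0
Gen 3: crossing 3x1. Both 2&3? no. Sum: 0
Gen 4: crossing 1x3. Both 2&3? no. Sum: 0
Gen 5: 2 over 3. Both 2&3? yes. Contrib: +1. Sum: 1
Gen 6: 3 over 2. Both 2&3? yes. Contrib: -1. Sum: 0
Gen 7: crossing 3x1. Both 2&3? no. Sum: 0
Gen 8: crossing 2x1. Both 2&3? no. Sum: 0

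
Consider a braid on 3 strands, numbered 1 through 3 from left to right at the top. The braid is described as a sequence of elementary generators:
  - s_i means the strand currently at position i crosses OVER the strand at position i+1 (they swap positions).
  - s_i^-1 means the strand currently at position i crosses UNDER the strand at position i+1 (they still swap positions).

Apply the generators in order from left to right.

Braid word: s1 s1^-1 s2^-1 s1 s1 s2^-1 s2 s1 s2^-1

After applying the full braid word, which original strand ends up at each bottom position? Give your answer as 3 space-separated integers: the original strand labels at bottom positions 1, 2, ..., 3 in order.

Answer: 3 2 1

Derivation:
Gen 1 (s1): strand 1 crosses over strand 2. Perm now: [2 1 3]
Gen 2 (s1^-1): strand 2 crosses under strand 1. Perm now: [1 2 3]
Gen 3 (s2^-1): strand 2 crosses under strand 3. Perm now: [1 3 2]
Gen 4 (s1): strand 1 crosses over strand 3. Perm now: [3 1 2]
Gen 5 (s1): strand 3 crosses over strand 1. Perm now: [1 3 2]
Gen 6 (s2^-1): strand 3 crosses under strand 2. Perm now: [1 2 3]
Gen 7 (s2): strand 2 crosses over strand 3. Perm now: [1 3 2]
Gen 8 (s1): strand 1 crosses over strand 3. Perm now: [3 1 2]
Gen 9 (s2^-1): strand 1 crosses under strand 2. Perm now: [3 2 1]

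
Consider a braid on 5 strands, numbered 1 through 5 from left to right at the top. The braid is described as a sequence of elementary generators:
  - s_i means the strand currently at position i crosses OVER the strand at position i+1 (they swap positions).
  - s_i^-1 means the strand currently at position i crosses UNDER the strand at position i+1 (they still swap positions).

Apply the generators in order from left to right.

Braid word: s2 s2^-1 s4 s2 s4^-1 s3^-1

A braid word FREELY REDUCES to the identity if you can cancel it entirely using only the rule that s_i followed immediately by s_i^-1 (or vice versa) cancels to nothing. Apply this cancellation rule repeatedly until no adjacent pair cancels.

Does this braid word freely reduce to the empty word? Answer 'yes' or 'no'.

Answer: no

Derivation:
Gen 1 (s2): push. Stack: [s2]
Gen 2 (s2^-1): cancels prior s2. Stack: []
Gen 3 (s4): push. Stack: [s4]
Gen 4 (s2): push. Stack: [s4 s2]
Gen 5 (s4^-1): push. Stack: [s4 s2 s4^-1]
Gen 6 (s3^-1): push. Stack: [s4 s2 s4^-1 s3^-1]
Reduced word: s4 s2 s4^-1 s3^-1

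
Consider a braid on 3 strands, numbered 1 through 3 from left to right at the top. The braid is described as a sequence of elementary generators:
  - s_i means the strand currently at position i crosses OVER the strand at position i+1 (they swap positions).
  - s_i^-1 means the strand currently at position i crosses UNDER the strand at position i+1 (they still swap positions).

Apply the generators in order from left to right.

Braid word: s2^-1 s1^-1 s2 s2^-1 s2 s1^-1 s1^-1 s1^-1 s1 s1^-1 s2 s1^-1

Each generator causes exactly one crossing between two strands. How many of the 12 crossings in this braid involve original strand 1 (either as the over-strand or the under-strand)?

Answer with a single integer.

Gen 1: crossing 2x3. Involves strand 1? no. Count so far: 0
Gen 2: crossing 1x3. Involves strand 1? yes. Count so far: 1
Gen 3: crossing 1x2. Involves strand 1? yes. Count so far: 2
Gen 4: crossing 2x1. Involves strand 1? yes. Count so far: 3
Gen 5: crossing 1x2. Involves strand 1? yes. Count so far: 4
Gen 6: crossing 3x2. Involves strand 1? no. Count so far: 4
Gen 7: crossing 2x3. Involves strand 1? no. Count so far: 4
Gen 8: crossing 3x2. Involves strand 1? no. Count so far: 4
Gen 9: crossing 2x3. Involves strand 1? no. Count so far: 4
Gen 10: crossing 3x2. Involves strand 1? no. Count so far: 4
Gen 11: crossing 3x1. Involves strand 1? yes. Count so far: 5
Gen 12: crossing 2x1. Involves strand 1? yes. Count so far: 6

Answer: 6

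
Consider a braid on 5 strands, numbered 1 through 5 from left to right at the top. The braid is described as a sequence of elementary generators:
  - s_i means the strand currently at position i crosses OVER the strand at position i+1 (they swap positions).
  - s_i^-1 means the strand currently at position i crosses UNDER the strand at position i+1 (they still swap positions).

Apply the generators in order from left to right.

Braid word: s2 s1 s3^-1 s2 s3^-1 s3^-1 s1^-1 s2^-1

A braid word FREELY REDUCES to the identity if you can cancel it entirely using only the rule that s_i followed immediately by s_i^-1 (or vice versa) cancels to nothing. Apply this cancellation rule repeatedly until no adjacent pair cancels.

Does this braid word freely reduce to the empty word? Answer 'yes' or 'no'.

Gen 1 (s2): push. Stack: [s2]
Gen 2 (s1): push. Stack: [s2 s1]
Gen 3 (s3^-1): push. Stack: [s2 s1 s3^-1]
Gen 4 (s2): push. Stack: [s2 s1 s3^-1 s2]
Gen 5 (s3^-1): push. Stack: [s2 s1 s3^-1 s2 s3^-1]
Gen 6 (s3^-1): push. Stack: [s2 s1 s3^-1 s2 s3^-1 s3^-1]
Gen 7 (s1^-1): push. Stack: [s2 s1 s3^-1 s2 s3^-1 s3^-1 s1^-1]
Gen 8 (s2^-1): push. Stack: [s2 s1 s3^-1 s2 s3^-1 s3^-1 s1^-1 s2^-1]
Reduced word: s2 s1 s3^-1 s2 s3^-1 s3^-1 s1^-1 s2^-1

Answer: no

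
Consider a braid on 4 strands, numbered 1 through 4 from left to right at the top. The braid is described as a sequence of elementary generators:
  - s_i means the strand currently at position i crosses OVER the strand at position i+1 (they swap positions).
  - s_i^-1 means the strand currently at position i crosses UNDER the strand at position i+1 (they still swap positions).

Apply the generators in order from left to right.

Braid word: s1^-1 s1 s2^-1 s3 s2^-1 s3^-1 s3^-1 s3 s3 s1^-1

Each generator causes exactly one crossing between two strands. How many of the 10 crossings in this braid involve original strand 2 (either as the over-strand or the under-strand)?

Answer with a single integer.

Gen 1: crossing 1x2. Involves strand 2? yes. Count so far: 1
Gen 2: crossing 2x1. Involves strand 2? yes. Count so far: 2
Gen 3: crossing 2x3. Involves strand 2? yes. Count so far: 3
Gen 4: crossing 2x4. Involves strand 2? yes. Count so far: 4
Gen 5: crossing 3x4. Involves strand 2? no. Count so far: 4
Gen 6: crossing 3x2. Involves strand 2? yes. Count so far: 5
Gen 7: crossing 2x3. Involves strand 2? yes. Count so far: 6
Gen 8: crossing 3x2. Involves strand 2? yes. Count so far: 7
Gen 9: crossing 2x3. Involves strand 2? yes. Count so far: 8
Gen 10: crossing 1x4. Involves strand 2? no. Count so far: 8

Answer: 8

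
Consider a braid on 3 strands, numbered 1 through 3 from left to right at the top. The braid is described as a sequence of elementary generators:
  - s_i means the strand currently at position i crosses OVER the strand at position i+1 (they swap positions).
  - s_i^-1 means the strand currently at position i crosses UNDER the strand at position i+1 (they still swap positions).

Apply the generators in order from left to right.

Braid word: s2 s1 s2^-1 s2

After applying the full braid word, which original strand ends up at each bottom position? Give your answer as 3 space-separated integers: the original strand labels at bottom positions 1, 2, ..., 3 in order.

Gen 1 (s2): strand 2 crosses over strand 3. Perm now: [1 3 2]
Gen 2 (s1): strand 1 crosses over strand 3. Perm now: [3 1 2]
Gen 3 (s2^-1): strand 1 crosses under strand 2. Perm now: [3 2 1]
Gen 4 (s2): strand 2 crosses over strand 1. Perm now: [3 1 2]

Answer: 3 1 2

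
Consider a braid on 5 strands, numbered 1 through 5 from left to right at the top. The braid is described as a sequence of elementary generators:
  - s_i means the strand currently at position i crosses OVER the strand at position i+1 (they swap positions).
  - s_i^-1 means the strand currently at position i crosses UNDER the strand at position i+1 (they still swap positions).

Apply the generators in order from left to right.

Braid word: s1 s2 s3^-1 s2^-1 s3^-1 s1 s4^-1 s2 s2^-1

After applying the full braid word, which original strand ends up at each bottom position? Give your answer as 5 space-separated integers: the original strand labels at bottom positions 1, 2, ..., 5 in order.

Answer: 4 2 1 5 3

Derivation:
Gen 1 (s1): strand 1 crosses over strand 2. Perm now: [2 1 3 4 5]
Gen 2 (s2): strand 1 crosses over strand 3. Perm now: [2 3 1 4 5]
Gen 3 (s3^-1): strand 1 crosses under strand 4. Perm now: [2 3 4 1 5]
Gen 4 (s2^-1): strand 3 crosses under strand 4. Perm now: [2 4 3 1 5]
Gen 5 (s3^-1): strand 3 crosses under strand 1. Perm now: [2 4 1 3 5]
Gen 6 (s1): strand 2 crosses over strand 4. Perm now: [4 2 1 3 5]
Gen 7 (s4^-1): strand 3 crosses under strand 5. Perm now: [4 2 1 5 3]
Gen 8 (s2): strand 2 crosses over strand 1. Perm now: [4 1 2 5 3]
Gen 9 (s2^-1): strand 1 crosses under strand 2. Perm now: [4 2 1 5 3]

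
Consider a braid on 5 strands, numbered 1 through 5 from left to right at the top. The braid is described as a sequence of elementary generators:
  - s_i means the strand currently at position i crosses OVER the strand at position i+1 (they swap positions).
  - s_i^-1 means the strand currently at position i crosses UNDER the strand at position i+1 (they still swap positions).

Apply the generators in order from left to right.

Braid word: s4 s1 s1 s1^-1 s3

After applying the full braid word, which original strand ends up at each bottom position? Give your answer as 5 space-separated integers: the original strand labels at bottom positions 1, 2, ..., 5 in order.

Answer: 2 1 5 3 4

Derivation:
Gen 1 (s4): strand 4 crosses over strand 5. Perm now: [1 2 3 5 4]
Gen 2 (s1): strand 1 crosses over strand 2. Perm now: [2 1 3 5 4]
Gen 3 (s1): strand 2 crosses over strand 1. Perm now: [1 2 3 5 4]
Gen 4 (s1^-1): strand 1 crosses under strand 2. Perm now: [2 1 3 5 4]
Gen 5 (s3): strand 3 crosses over strand 5. Perm now: [2 1 5 3 4]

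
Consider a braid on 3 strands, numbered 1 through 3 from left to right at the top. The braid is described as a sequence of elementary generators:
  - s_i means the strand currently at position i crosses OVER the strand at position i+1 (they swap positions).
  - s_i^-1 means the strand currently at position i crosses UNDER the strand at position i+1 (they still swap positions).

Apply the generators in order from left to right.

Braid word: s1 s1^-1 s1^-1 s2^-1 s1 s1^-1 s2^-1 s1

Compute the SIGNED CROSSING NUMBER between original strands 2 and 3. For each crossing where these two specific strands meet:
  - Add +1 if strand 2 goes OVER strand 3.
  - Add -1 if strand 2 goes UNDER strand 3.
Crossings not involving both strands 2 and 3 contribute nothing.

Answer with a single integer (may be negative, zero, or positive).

Gen 1: crossing 1x2. Both 2&3? no. Sum: 0
Gen 2: crossing 2x1. Both 2&3? no. Sum: 0
Gen 3: crossing 1x2. Both 2&3? no. Sum: 0
Gen 4: crossing 1x3. Both 2&3? no. Sum: 0
Gen 5: 2 over 3. Both 2&3? yes. Contrib: +1. Sum: 1
Gen 6: 3 under 2. Both 2&3? yes. Contrib: +1. Sum: 2
Gen 7: crossing 3x1. Both 2&3? no. Sum: 2
Gen 8: crossing 2x1. Both 2&3? no. Sum: 2

Answer: 2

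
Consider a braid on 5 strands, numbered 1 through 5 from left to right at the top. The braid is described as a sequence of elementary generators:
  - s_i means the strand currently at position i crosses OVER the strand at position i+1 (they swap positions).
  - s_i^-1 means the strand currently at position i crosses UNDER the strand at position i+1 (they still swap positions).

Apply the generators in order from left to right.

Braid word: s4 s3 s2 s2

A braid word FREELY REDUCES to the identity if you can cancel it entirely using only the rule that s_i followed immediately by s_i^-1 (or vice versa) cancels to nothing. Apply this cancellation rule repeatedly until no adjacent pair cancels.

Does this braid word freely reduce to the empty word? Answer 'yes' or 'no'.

Answer: no

Derivation:
Gen 1 (s4): push. Stack: [s4]
Gen 2 (s3): push. Stack: [s4 s3]
Gen 3 (s2): push. Stack: [s4 s3 s2]
Gen 4 (s2): push. Stack: [s4 s3 s2 s2]
Reduced word: s4 s3 s2 s2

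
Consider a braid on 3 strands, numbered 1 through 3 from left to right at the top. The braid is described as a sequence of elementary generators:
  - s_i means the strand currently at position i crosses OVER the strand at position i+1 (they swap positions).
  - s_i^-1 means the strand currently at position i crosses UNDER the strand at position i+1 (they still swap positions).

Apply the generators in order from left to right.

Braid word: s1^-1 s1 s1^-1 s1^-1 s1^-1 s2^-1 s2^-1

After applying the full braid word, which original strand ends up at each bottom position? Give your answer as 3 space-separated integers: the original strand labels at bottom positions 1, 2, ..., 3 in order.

Answer: 2 1 3

Derivation:
Gen 1 (s1^-1): strand 1 crosses under strand 2. Perm now: [2 1 3]
Gen 2 (s1): strand 2 crosses over strand 1. Perm now: [1 2 3]
Gen 3 (s1^-1): strand 1 crosses under strand 2. Perm now: [2 1 3]
Gen 4 (s1^-1): strand 2 crosses under strand 1. Perm now: [1 2 3]
Gen 5 (s1^-1): strand 1 crosses under strand 2. Perm now: [2 1 3]
Gen 6 (s2^-1): strand 1 crosses under strand 3. Perm now: [2 3 1]
Gen 7 (s2^-1): strand 3 crosses under strand 1. Perm now: [2 1 3]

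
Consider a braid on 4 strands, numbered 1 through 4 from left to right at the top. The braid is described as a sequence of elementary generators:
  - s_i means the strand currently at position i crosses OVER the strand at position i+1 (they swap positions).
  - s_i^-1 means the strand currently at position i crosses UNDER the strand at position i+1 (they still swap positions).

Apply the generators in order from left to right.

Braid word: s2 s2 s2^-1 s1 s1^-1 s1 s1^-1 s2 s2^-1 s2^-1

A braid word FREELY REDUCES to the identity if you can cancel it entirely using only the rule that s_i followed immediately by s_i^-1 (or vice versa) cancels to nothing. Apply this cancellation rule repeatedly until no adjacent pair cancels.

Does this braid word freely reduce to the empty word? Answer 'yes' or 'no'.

Answer: yes

Derivation:
Gen 1 (s2): push. Stack: [s2]
Gen 2 (s2): push. Stack: [s2 s2]
Gen 3 (s2^-1): cancels prior s2. Stack: [s2]
Gen 4 (s1): push. Stack: [s2 s1]
Gen 5 (s1^-1): cancels prior s1. Stack: [s2]
Gen 6 (s1): push. Stack: [s2 s1]
Gen 7 (s1^-1): cancels prior s1. Stack: [s2]
Gen 8 (s2): push. Stack: [s2 s2]
Gen 9 (s2^-1): cancels prior s2. Stack: [s2]
Gen 10 (s2^-1): cancels prior s2. Stack: []
Reduced word: (empty)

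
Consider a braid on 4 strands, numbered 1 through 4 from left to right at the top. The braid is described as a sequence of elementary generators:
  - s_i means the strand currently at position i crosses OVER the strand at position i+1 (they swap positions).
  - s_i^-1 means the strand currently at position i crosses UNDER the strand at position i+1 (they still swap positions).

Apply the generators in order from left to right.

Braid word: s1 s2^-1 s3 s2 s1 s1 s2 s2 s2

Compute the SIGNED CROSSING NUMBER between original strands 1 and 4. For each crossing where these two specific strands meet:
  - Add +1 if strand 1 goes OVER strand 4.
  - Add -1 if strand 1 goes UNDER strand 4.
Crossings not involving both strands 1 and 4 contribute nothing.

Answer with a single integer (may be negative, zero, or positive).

Answer: 1

Derivation:
Gen 1: crossing 1x2. Both 1&4? no. Sum: 0
Gen 2: crossing 1x3. Both 1&4? no. Sum: 0
Gen 3: 1 over 4. Both 1&4? yes. Contrib: +1. Sum: 1
Gen 4: crossing 3x4. Both 1&4? no. Sum: 1
Gen 5: crossing 2x4. Both 1&4? no. Sum: 1
Gen 6: crossing 4x2. Both 1&4? no. Sum: 1
Gen 7: crossing 4x3. Both 1&4? no. Sum: 1
Gen 8: crossing 3x4. Both 1&4? no. Sum: 1
Gen 9: crossing 4x3. Both 1&4? no. Sum: 1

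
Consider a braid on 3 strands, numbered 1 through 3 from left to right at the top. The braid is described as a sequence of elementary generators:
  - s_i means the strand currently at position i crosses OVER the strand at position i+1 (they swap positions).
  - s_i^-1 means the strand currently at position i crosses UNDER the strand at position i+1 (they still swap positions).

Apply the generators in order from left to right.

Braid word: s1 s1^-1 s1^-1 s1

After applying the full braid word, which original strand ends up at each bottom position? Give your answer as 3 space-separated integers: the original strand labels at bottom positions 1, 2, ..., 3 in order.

Answer: 1 2 3

Derivation:
Gen 1 (s1): strand 1 crosses over strand 2. Perm now: [2 1 3]
Gen 2 (s1^-1): strand 2 crosses under strand 1. Perm now: [1 2 3]
Gen 3 (s1^-1): strand 1 crosses under strand 2. Perm now: [2 1 3]
Gen 4 (s1): strand 2 crosses over strand 1. Perm now: [1 2 3]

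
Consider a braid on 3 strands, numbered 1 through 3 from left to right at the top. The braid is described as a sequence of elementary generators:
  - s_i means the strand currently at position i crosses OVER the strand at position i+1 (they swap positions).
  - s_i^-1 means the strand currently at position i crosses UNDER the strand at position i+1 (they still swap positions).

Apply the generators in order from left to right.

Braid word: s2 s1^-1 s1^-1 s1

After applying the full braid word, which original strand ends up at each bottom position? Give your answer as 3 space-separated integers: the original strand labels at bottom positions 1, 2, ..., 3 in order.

Answer: 3 1 2

Derivation:
Gen 1 (s2): strand 2 crosses over strand 3. Perm now: [1 3 2]
Gen 2 (s1^-1): strand 1 crosses under strand 3. Perm now: [3 1 2]
Gen 3 (s1^-1): strand 3 crosses under strand 1. Perm now: [1 3 2]
Gen 4 (s1): strand 1 crosses over strand 3. Perm now: [3 1 2]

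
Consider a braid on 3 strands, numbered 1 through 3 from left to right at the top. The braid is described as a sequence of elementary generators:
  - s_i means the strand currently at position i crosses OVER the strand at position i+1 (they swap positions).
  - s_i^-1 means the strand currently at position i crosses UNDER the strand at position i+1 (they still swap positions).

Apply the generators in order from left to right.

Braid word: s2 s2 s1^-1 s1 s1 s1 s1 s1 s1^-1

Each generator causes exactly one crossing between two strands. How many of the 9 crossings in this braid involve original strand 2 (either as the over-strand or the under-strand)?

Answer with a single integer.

Gen 1: crossing 2x3. Involves strand 2? yes. Count so far: 1
Gen 2: crossing 3x2. Involves strand 2? yes. Count so far: 2
Gen 3: crossing 1x2. Involves strand 2? yes. Count so far: 3
Gen 4: crossing 2x1. Involves strand 2? yes. Count so far: 4
Gen 5: crossing 1x2. Involves strand 2? yes. Count so far: 5
Gen 6: crossing 2x1. Involves strand 2? yes. Count so far: 6
Gen 7: crossing 1x2. Involves strand 2? yes. Count so far: 7
Gen 8: crossing 2x1. Involves strand 2? yes. Count so far: 8
Gen 9: crossing 1x2. Involves strand 2? yes. Count so far: 9

Answer: 9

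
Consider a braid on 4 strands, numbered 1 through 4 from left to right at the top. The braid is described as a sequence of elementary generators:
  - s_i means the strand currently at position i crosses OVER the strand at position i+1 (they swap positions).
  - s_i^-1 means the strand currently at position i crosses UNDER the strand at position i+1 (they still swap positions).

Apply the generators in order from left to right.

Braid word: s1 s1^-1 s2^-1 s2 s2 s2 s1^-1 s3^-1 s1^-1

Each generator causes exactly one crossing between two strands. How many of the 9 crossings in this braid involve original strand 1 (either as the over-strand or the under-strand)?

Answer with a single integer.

Answer: 4

Derivation:
Gen 1: crossing 1x2. Involves strand 1? yes. Count so far: 1
Gen 2: crossing 2x1. Involves strand 1? yes. Count so far: 2
Gen 3: crossing 2x3. Involves strand 1? no. Count so far: 2
Gen 4: crossing 3x2. Involves strand 1? no. Count so far: 2
Gen 5: crossing 2x3. Involves strand 1? no. Count so far: 2
Gen 6: crossing 3x2. Involves strand 1? no. Count so far: 2
Gen 7: crossing 1x2. Involves strand 1? yes. Count so far: 3
Gen 8: crossing 3x4. Involves strand 1? no. Count so far: 3
Gen 9: crossing 2x1. Involves strand 1? yes. Count so far: 4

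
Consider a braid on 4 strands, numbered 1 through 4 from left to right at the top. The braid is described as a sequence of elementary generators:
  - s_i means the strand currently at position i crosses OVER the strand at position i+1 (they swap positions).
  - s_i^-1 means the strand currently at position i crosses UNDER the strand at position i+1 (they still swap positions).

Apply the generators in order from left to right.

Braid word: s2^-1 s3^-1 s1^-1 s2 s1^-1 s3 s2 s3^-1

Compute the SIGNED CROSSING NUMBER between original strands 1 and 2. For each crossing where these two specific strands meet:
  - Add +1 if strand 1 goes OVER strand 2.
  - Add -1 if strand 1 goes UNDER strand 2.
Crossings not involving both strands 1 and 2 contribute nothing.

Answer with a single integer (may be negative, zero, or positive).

Answer: 1

Derivation:
Gen 1: crossing 2x3. Both 1&2? no. Sum: 0
Gen 2: crossing 2x4. Both 1&2? no. Sum: 0
Gen 3: crossing 1x3. Both 1&2? no. Sum: 0
Gen 4: crossing 1x4. Both 1&2? no. Sum: 0
Gen 5: crossing 3x4. Both 1&2? no. Sum: 0
Gen 6: 1 over 2. Both 1&2? yes. Contrib: +1. Sum: 1
Gen 7: crossing 3x2. Both 1&2? no. Sum: 1
Gen 8: crossing 3x1. Both 1&2? no. Sum: 1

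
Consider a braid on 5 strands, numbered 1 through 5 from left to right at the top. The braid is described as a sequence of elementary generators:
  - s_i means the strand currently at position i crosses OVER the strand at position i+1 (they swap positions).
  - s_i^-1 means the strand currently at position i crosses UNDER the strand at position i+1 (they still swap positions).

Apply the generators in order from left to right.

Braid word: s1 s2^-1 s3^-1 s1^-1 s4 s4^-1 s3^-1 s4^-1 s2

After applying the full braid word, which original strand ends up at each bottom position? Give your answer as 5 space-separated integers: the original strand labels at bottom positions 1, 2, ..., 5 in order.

Gen 1 (s1): strand 1 crosses over strand 2. Perm now: [2 1 3 4 5]
Gen 2 (s2^-1): strand 1 crosses under strand 3. Perm now: [2 3 1 4 5]
Gen 3 (s3^-1): strand 1 crosses under strand 4. Perm now: [2 3 4 1 5]
Gen 4 (s1^-1): strand 2 crosses under strand 3. Perm now: [3 2 4 1 5]
Gen 5 (s4): strand 1 crosses over strand 5. Perm now: [3 2 4 5 1]
Gen 6 (s4^-1): strand 5 crosses under strand 1. Perm now: [3 2 4 1 5]
Gen 7 (s3^-1): strand 4 crosses under strand 1. Perm now: [3 2 1 4 5]
Gen 8 (s4^-1): strand 4 crosses under strand 5. Perm now: [3 2 1 5 4]
Gen 9 (s2): strand 2 crosses over strand 1. Perm now: [3 1 2 5 4]

Answer: 3 1 2 5 4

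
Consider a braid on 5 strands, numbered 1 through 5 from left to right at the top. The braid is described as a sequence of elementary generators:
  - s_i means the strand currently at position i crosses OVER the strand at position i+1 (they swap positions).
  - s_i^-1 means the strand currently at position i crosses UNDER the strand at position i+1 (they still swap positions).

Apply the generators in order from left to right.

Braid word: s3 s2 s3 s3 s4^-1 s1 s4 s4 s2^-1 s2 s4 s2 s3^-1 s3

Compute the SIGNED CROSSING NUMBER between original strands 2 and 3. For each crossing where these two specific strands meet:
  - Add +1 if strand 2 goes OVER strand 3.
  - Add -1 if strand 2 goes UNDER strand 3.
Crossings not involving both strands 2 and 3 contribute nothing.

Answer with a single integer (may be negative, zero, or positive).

Gen 1: crossing 3x4. Both 2&3? no. Sum: 0
Gen 2: crossing 2x4. Both 2&3? no. Sum: 0
Gen 3: 2 over 3. Both 2&3? yes. Contrib: +1. Sum: 1
Gen 4: 3 over 2. Both 2&3? yes. Contrib: -1. Sum: 0
Gen 5: crossing 3x5. Both 2&3? no. Sum: 0
Gen 6: crossing 1x4. Both 2&3? no. Sum: 0
Gen 7: crossing 5x3. Both 2&3? no. Sum: 0
Gen 8: crossing 3x5. Both 2&3? no. Sum: 0
Gen 9: crossing 1x2. Both 2&3? no. Sum: 0
Gen 10: crossing 2x1. Both 2&3? no. Sum: 0
Gen 11: crossing 5x3. Both 2&3? no. Sum: 0
Gen 12: crossing 1x2. Both 2&3? no. Sum: 0
Gen 13: crossing 1x3. Both 2&3? no. Sum: 0
Gen 14: crossing 3x1. Both 2&3? no. Sum: 0

Answer: 0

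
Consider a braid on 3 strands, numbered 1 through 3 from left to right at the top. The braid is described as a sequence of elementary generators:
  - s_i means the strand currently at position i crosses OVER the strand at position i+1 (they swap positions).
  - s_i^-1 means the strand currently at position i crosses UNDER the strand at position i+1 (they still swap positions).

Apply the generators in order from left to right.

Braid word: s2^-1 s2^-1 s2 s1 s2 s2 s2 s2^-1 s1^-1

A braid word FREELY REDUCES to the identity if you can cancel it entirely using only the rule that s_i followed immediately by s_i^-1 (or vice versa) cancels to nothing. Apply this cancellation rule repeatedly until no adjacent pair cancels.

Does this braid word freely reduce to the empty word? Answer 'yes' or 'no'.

Answer: no

Derivation:
Gen 1 (s2^-1): push. Stack: [s2^-1]
Gen 2 (s2^-1): push. Stack: [s2^-1 s2^-1]
Gen 3 (s2): cancels prior s2^-1. Stack: [s2^-1]
Gen 4 (s1): push. Stack: [s2^-1 s1]
Gen 5 (s2): push. Stack: [s2^-1 s1 s2]
Gen 6 (s2): push. Stack: [s2^-1 s1 s2 s2]
Gen 7 (s2): push. Stack: [s2^-1 s1 s2 s2 s2]
Gen 8 (s2^-1): cancels prior s2. Stack: [s2^-1 s1 s2 s2]
Gen 9 (s1^-1): push. Stack: [s2^-1 s1 s2 s2 s1^-1]
Reduced word: s2^-1 s1 s2 s2 s1^-1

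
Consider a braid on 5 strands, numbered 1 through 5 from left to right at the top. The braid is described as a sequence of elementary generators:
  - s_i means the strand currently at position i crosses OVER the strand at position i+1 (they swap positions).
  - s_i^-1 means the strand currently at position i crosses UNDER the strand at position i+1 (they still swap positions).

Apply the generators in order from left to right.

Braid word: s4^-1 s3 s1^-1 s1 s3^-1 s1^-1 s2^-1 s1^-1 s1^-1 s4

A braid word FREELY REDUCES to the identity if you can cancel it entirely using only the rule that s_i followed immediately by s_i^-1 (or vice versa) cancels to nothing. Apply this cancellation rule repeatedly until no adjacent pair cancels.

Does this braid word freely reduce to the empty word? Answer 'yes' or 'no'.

Gen 1 (s4^-1): push. Stack: [s4^-1]
Gen 2 (s3): push. Stack: [s4^-1 s3]
Gen 3 (s1^-1): push. Stack: [s4^-1 s3 s1^-1]
Gen 4 (s1): cancels prior s1^-1. Stack: [s4^-1 s3]
Gen 5 (s3^-1): cancels prior s3. Stack: [s4^-1]
Gen 6 (s1^-1): push. Stack: [s4^-1 s1^-1]
Gen 7 (s2^-1): push. Stack: [s4^-1 s1^-1 s2^-1]
Gen 8 (s1^-1): push. Stack: [s4^-1 s1^-1 s2^-1 s1^-1]
Gen 9 (s1^-1): push. Stack: [s4^-1 s1^-1 s2^-1 s1^-1 s1^-1]
Gen 10 (s4): push. Stack: [s4^-1 s1^-1 s2^-1 s1^-1 s1^-1 s4]
Reduced word: s4^-1 s1^-1 s2^-1 s1^-1 s1^-1 s4

Answer: no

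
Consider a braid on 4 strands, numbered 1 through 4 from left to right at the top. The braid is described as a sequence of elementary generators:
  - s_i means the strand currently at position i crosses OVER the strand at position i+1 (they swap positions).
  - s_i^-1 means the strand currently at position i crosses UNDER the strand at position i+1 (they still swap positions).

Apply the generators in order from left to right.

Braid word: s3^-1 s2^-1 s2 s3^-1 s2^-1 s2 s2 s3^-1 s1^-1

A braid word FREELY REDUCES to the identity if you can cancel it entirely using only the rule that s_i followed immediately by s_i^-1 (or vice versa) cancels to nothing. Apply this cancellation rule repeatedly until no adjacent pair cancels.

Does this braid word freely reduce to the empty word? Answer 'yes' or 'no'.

Answer: no

Derivation:
Gen 1 (s3^-1): push. Stack: [s3^-1]
Gen 2 (s2^-1): push. Stack: [s3^-1 s2^-1]
Gen 3 (s2): cancels prior s2^-1. Stack: [s3^-1]
Gen 4 (s3^-1): push. Stack: [s3^-1 s3^-1]
Gen 5 (s2^-1): push. Stack: [s3^-1 s3^-1 s2^-1]
Gen 6 (s2): cancels prior s2^-1. Stack: [s3^-1 s3^-1]
Gen 7 (s2): push. Stack: [s3^-1 s3^-1 s2]
Gen 8 (s3^-1): push. Stack: [s3^-1 s3^-1 s2 s3^-1]
Gen 9 (s1^-1): push. Stack: [s3^-1 s3^-1 s2 s3^-1 s1^-1]
Reduced word: s3^-1 s3^-1 s2 s3^-1 s1^-1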